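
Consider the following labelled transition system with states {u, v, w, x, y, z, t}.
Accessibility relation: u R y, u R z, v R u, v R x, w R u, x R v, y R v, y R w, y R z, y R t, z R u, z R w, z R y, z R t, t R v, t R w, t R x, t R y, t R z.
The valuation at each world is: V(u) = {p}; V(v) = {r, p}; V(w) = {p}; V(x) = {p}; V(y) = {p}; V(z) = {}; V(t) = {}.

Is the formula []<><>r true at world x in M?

Yes

At x: []<><>r requires <><>r at every successor {v}.
    At v: <><>r requires <>r at some successor in {u, x}.
      <>r holds at x, so <><>r is true at v.
So []<><>r is true at x.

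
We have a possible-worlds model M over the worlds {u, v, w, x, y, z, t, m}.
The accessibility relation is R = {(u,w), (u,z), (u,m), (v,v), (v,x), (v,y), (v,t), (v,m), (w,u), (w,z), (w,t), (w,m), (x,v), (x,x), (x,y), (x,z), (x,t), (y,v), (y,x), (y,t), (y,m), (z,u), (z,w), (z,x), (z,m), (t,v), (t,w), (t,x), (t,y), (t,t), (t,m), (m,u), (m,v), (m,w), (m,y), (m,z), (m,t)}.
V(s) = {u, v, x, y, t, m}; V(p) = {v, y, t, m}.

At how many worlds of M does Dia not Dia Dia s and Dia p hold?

0

Recall that Dia ψ holds at a world iff ψ holds at some accessible world.
Let φ = Dia not Dia Dia s and Dia p. Evaluate φ at each world:
  u (successors {w, z, m}): φ is false.
  v (successors {v, x, y, t, m}): φ is false.
  w (successors {u, z, t, m}): φ is false.
  x (successors {v, x, y, z, t}): φ is false.
  y (successors {v, x, t, m}): φ is false.
  z (successors {u, w, x, m}): φ is false.
  t (successors {v, w, x, y, t, m}): φ is false.
  m (successors {u, v, w, y, z, t}): φ is false.
For instance, at w:
  At w: Dia not Dia Dia s is false, Dia p is true, so Dia not Dia Dia s and Dia p is false.
    At w: Dia not Dia Dia s requires not Dia Dia s at some successor in {u, z, t, m}.
      At u: not Dia Dia s is false.
      At z: not Dia Dia s is false.
      At t: not Dia Dia s is false.
      At m: not Dia Dia s is false.
    So Dia not Dia Dia s is false at w.
    At w: Dia p requires p at some successor in {u, z, t, m}.
      p holds at t, so Dia p is true at w.
Satisfying worlds: none.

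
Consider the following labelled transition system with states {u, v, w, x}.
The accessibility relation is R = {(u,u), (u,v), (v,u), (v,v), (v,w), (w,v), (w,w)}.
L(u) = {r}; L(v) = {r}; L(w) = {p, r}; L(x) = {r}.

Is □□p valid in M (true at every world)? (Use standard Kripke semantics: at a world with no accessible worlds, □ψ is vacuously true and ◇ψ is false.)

Let φ = □□p. Evaluate φ at each world:
  u (successors {u, v}): φ is false.
  v (successors {u, v, w}): φ is false.
  w (successors {v, w}): φ is false.
  x (successors ∅): φ is true.
Detail at u (counterexample):
  At u: □□p requires □p at every successor {u, v}.
    □p fails at u, so □□p is false at u.
      At u: □p requires p at every successor {u, v}.
        p fails at u, so □p is false at u.

No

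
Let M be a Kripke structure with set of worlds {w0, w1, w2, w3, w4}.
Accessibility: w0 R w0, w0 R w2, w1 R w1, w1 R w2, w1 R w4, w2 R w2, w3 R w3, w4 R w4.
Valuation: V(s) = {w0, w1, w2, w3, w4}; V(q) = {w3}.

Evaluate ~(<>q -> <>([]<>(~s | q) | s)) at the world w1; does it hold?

At w1: <>q -> <>([]<>(~s | q) | s) is true, so ~(<>q -> <>([]<>(~s | q) | s)) is false.
  At w1: <>q is false, <>([]<>(~s | q) | s) is true, so <>q -> <>([]<>(~s | q) | s) is true.
    At w1: <>q requires q at some successor in {w1, w2, w4}.
      At w1: q is false.
      At w2: q is false.
      At w4: q is false.
    So <>q is false at w1.
    At w1: <>([]<>(~s | q) | s) requires []<>(~s | q) | s at some successor in {w1, w2, w4}.
      []<>(~s | q) | s holds at w1, so <>([]<>(~s | q) | s) is true at w1.

No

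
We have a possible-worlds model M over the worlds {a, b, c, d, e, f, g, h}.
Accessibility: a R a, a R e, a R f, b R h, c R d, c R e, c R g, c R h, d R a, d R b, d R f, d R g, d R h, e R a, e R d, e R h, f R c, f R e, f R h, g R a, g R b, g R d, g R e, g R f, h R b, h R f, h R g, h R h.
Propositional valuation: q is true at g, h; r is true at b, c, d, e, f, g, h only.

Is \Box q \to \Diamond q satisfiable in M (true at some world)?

Let φ = \Box q \to \Diamond q. Evaluate φ at each world:
  a (successors {a, e, f}): φ is true.
  b (successors {h}): φ is true.
  c (successors {d, e, g, h}): φ is true.
  d (successors {a, b, f, g, h}): φ is true.
  e (successors {a, d, h}): φ is true.
  f (successors {c, e, h}): φ is true.
  g (successors {a, b, d, e, f}): φ is true.
  h (successors {b, f, g, h}): φ is true.
Detail at a (witness):
  At a: \Box q is false, \Diamond q is false, so \Box q \to \Diamond q is true.
    At a: \Box q requires q at every successor {a, e, f}.
      q fails at a, so \Box q is false at a.
    At a: \Diamond q requires q at some successor in {a, e, f}.
      At a: q is false.
      At e: q is false.
      At f: q is false.
    So \Diamond q is false at a.

Yes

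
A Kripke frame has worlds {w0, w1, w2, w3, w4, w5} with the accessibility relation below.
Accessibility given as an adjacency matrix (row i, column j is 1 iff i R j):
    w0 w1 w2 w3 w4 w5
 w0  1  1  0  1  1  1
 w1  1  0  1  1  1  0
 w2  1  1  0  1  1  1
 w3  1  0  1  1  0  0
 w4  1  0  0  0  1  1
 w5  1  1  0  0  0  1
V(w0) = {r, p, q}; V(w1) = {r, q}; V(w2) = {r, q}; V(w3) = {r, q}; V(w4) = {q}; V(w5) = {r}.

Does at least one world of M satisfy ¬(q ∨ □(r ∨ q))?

No

Let φ = ¬(q ∨ □(r ∨ q)). Evaluate φ at each world:
  w0 (successors {w0, w1, w3, w4, w5}): φ is false.
  w1 (successors {w0, w2, w3, w4}): φ is false.
  w2 (successors {w0, w1, w3, w4, w5}): φ is false.
  w3 (successors {w0, w2, w3}): φ is false.
  w4 (successors {w0, w4, w5}): φ is false.
  w5 (successors {w0, w1, w5}): φ is false.
For instance, at w2:
  At w2: q ∨ □(r ∨ q) is true, so ¬(q ∨ □(r ∨ q)) is false.
    At w2: q is true, □(r ∨ q) is true, so q ∨ □(r ∨ q) is true.
      At w2: □(r ∨ q) requires r ∨ q at every successor {w0, w1, w3, w4, w5}.
        At w0: r ∨ q is true.
        At w1: r ∨ q is true.
        At w3: r ∨ q is true.
        At w4: r ∨ q is true.
        At w5: r ∨ q is true.
      So □(r ∨ q) is true at w2.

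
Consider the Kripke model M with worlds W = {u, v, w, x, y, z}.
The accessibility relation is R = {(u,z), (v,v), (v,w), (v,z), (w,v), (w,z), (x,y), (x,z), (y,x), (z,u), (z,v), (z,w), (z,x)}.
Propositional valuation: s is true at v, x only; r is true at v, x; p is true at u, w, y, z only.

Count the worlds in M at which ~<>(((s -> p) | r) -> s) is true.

2

Let φ = ~<>(((s -> p) | r) -> s). Evaluate φ at each world:
  u (successors {z}): φ is true.
  v (successors {v, w, z}): φ is false.
  w (successors {v, z}): φ is false.
  x (successors {y, z}): φ is true.
  y (successors {x}): φ is false.
  z (successors {u, v, w, x}): φ is false.
For instance, at y:
  At y: <>(((s -> p) | r) -> s) is true, so ~<>(((s -> p) | r) -> s) is false.
    At y: <>(((s -> p) | r) -> s) requires ((s -> p) | r) -> s at some successor in {x}.
      ((s -> p) | r) -> s holds at x, so <>(((s -> p) | r) -> s) is true at y.
Satisfying worlds: {u, x}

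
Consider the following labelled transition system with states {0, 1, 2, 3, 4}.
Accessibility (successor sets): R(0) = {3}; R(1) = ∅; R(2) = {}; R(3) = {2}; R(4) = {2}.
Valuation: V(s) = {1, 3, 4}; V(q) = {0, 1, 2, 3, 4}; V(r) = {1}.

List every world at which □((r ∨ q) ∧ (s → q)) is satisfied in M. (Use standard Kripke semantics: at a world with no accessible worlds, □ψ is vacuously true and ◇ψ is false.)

0, 1, 2, 3, 4

Let φ = □((r ∨ q) ∧ (s → q)). Evaluate φ at each world:
  0 (successors {3}): φ is true.
  1 (successors ∅): φ is true.
  2 (successors ∅): φ is true.
  3 (successors {2}): φ is true.
  4 (successors {2}): φ is true.
For instance, at 0:
  At 0: □((r ∨ q) ∧ (s → q)) requires (r ∨ q) ∧ (s → q) at every successor {3}.
    At 3: (r ∨ q) ∧ (s → q) is true.
  So □((r ∨ q) ∧ (s → q)) is true at 0.
Satisfying worlds: {0, 1, 2, 3, 4}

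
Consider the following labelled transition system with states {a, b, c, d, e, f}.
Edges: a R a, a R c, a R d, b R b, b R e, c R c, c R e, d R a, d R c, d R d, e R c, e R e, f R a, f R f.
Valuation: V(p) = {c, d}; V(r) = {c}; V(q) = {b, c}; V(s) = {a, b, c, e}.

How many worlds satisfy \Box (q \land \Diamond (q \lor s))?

0

Let φ = \Box (q \land \Diamond (q \lor s)). Evaluate φ at each world:
  a (successors {a, c, d}): φ is false.
  b (successors {b, e}): φ is false.
  c (successors {c, e}): φ is false.
  d (successors {a, c, d}): φ is false.
  e (successors {c, e}): φ is false.
  f (successors {a, f}): φ is false.
For instance, at b:
  At b: \Box (q \land \Diamond (q \lor s)) requires q \land \Diamond (q \lor s) at every successor {b, e}.
    q \land \Diamond (q \lor s) fails at e, so \Box (q \land \Diamond (q \lor s)) is false at b.
      At e: q is false, \Diamond (q \lor s) is true, so q \land \Diamond (q \lor s) is false.
Satisfying worlds: none.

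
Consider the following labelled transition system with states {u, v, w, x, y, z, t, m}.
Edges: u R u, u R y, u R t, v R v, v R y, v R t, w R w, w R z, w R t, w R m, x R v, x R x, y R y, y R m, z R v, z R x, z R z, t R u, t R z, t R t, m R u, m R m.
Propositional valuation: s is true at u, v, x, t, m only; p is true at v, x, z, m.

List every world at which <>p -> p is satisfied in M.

Recall that <>ψ holds at a world iff ψ holds at some accessible world.
Let φ = <>p -> p. Evaluate φ at each world:
  u (successors {u, y, t}): φ is true.
  v (successors {v, y, t}): φ is true.
  w (successors {w, z, t, m}): φ is false.
  x (successors {v, x}): φ is true.
  y (successors {y, m}): φ is false.
  z (successors {v, x, z}): φ is true.
  t (successors {u, z, t}): φ is false.
  m (successors {u, m}): φ is true.
For instance, at y:
  At y: <>p is true, p is false, so <>p -> p is false.
    At y: <>p requires p at some successor in {y, m}.
      p holds at m, so <>p is true at y.
Satisfying worlds: {u, v, x, z, m}

u, v, x, z, m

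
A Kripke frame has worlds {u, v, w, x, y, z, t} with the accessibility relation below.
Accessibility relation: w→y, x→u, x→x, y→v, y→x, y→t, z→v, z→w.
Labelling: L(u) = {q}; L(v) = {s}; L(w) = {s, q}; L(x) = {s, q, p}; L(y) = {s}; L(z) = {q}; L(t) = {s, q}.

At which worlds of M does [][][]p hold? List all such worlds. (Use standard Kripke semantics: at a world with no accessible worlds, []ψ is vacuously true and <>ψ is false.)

Let φ = [][][]p. Evaluate φ at each world:
  u (successors ∅): φ is true.
  v (successors ∅): φ is true.
  w (successors {y}): φ is false.
  x (successors {u, x}): φ is false.
  y (successors {v, x, t}): φ is false.
  z (successors {v, w}): φ is false.
  t (successors ∅): φ is true.
For instance, at z:
  At z: [][][]p requires [][]p at every successor {v, w}.
    [][]p fails at w, so [][][]p is false at z.
      At w: [][]p requires []p at every successor {y}.
        []p fails at y, so [][]p is false at w.
Satisfying worlds: {u, v, t}

u, v, t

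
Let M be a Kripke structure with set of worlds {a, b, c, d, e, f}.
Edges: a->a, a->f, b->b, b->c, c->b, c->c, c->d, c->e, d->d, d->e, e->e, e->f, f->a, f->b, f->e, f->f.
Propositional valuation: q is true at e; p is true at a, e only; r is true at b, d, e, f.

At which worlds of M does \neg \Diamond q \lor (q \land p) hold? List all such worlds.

Let φ = \neg \Diamond q \lor (q \land p). Evaluate φ at each world:
  a (successors {a, f}): φ is true.
  b (successors {b, c}): φ is true.
  c (successors {b, c, d, e}): φ is false.
  d (successors {d, e}): φ is false.
  e (successors {e, f}): φ is true.
  f (successors {a, b, e, f}): φ is false.
For instance, at c:
  At c: \neg \Diamond q is false, q \land p is false, so \neg \Diamond q \lor (q \land p) is false.
    At c: \Diamond q is true, so \neg \Diamond q is false.
      At c: \Diamond q requires q at some successor in {b, c, d, e}.
        q holds at e, so \Diamond q is true at c.
Satisfying worlds: {a, b, e}

a, b, e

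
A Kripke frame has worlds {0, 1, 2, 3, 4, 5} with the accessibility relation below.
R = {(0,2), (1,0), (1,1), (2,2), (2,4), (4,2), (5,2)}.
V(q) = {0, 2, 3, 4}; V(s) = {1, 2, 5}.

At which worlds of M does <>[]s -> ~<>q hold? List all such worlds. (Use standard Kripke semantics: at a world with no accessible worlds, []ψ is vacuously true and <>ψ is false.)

0, 3, 4, 5

Let φ = <>[]s -> ~<>q. Evaluate φ at each world:
  0 (successors {2}): φ is true.
  1 (successors {0, 1}): φ is false.
  2 (successors {2, 4}): φ is false.
  3 (successors ∅): φ is true.
  4 (successors {2}): φ is true.
  5 (successors {2}): φ is true.
For instance, at 2:
  At 2: <>[]s is true, ~<>q is false, so <>[]s -> ~<>q is false.
    At 2: <>[]s requires []s at some successor in {2, 4}.
      []s holds at 4, so <>[]s is true at 2.
    At 2: <>q is true, so ~<>q is false.
      At 2: <>q requires q at some successor in {2, 4}.
        q holds at 2, so <>q is true at 2.
Satisfying worlds: {0, 3, 4, 5}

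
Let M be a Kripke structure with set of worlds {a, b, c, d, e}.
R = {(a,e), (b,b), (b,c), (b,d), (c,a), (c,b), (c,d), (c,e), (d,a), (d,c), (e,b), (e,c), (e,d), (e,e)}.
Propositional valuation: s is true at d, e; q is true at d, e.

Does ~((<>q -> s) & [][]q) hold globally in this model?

Yes

Let φ = ~((<>q -> s) & [][]q). Evaluate φ at each world:
  a (successors {e}): φ is true.
  b (successors {b, c, d}): φ is true.
  c (successors {a, b, d, e}): φ is true.
  d (successors {a, c}): φ is true.
  e (successors {b, c, d, e}): φ is true.
For instance, at a:
  At a: (<>q -> s) & [][]q is false, so ~((<>q -> s) & [][]q) is true.
    At a: <>q -> s is false, [][]q is false, so (<>q -> s) & [][]q is false.
      At a: <>q is true, s is false, so <>q -> s is false.
      At a: [][]q requires []q at every successor {e}.
        []q fails at e, so [][]q is false at a.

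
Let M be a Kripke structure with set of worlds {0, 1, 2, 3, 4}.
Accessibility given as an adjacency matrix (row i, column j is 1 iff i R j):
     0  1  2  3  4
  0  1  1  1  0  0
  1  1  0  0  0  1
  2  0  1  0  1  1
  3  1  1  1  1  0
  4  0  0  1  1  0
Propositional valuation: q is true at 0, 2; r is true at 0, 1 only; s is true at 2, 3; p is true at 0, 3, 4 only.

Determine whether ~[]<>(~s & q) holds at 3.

At 3: []<>(~s & q) is false, so ~[]<>(~s & q) is true.
  At 3: []<>(~s & q) requires <>(~s & q) at every successor {0, 1, 2, 3}.
    <>(~s & q) fails at 2, so []<>(~s & q) is false at 3.
      At 2: <>(~s & q) requires ~s & q at some successor in {1, 3, 4}.
        At 1: ~s & q is false.
        At 3: ~s & q is false.
        At 4: ~s & q is false.
      So <>(~s & q) is false at 2.

Yes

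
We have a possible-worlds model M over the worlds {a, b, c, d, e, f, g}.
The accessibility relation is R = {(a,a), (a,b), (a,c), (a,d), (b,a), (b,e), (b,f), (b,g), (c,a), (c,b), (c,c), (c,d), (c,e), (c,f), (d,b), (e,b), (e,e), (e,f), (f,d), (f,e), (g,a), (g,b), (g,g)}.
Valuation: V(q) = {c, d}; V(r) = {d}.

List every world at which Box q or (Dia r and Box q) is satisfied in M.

Let φ = Box q or (Dia r and Box q). Evaluate φ at each world:
  a (successors {a, b, c, d}): φ is false.
  b (successors {a, e, f, g}): φ is false.
  c (successors {a, b, c, d, e, f}): φ is false.
  d (successors {b}): φ is false.
  e (successors {b, e, f}): φ is false.
  f (successors {d, e}): φ is false.
  g (successors {a, b, g}): φ is false.
For instance, at a:
  At a: Box q is false, Dia r and Box q is false, so Box q or (Dia r and Box q) is false.
    At a: Box q requires q at every successor {a, b, c, d}.
      q fails at a, so Box q is false at a.
    At a: Dia r is true, Box q is false, so Dia r and Box q is false.
      At a: Dia r requires r at some successor in {a, b, c, d}.
        r holds at d, so Dia r is true at a.
      At a: Box q requires q at every successor {a, b, c, d}.
        q fails at a, so Box q is false at a.
Satisfying worlds: none.

none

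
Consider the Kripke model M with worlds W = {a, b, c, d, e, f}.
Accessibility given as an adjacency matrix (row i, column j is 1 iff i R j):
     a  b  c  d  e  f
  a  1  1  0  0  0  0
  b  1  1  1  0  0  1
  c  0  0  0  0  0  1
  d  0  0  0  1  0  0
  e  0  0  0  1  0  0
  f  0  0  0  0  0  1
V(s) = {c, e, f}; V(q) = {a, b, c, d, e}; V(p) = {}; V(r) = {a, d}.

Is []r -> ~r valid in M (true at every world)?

Let φ = []r -> ~r. Evaluate φ at each world:
  a (successors {a, b}): φ is true.
  b (successors {a, b, c, f}): φ is true.
  c (successors {f}): φ is true.
  d (successors {d}): φ is false.
  e (successors {d}): φ is true.
  f (successors {f}): φ is true.
Detail at d (counterexample):
  At d: []r is true, ~r is false, so []r -> ~r is false.
    At d: []r requires r at every successor {d}.
      At d: r is true.
    So []r is true at d.

No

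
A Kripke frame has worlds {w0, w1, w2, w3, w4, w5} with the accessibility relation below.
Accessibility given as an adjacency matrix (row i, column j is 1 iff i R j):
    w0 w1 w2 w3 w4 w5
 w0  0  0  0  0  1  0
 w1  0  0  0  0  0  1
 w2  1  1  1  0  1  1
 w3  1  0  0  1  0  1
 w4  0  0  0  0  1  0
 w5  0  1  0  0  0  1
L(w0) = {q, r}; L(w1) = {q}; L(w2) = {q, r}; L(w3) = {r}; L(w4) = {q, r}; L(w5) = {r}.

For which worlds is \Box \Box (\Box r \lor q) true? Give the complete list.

Let φ = \Box \Box (\Box r \lor q). Evaluate φ at each world:
  w0 (successors {w4}): φ is true.
  w1 (successors {w5}): φ is false.
  w2 (successors {w0, w1, w2, w4, w5}): φ is false.
  w3 (successors {w0, w3, w5}): φ is false.
  w4 (successors {w4}): φ is true.
  w5 (successors {w1, w5}): φ is false.
For instance, at w0:
  At w0: \Box \Box (\Box r \lor q) requires \Box (\Box r \lor q) at every successor {w4}.
      At w4: \Box (\Box r \lor q) requires \Box r \lor q at every successor {w4}.
        At w4: \Box r \lor q is true.
      So \Box (\Box r \lor q) is true at w4.
  So \Box \Box (\Box r \lor q) is true at w0.
Satisfying worlds: {w0, w4}

w0, w4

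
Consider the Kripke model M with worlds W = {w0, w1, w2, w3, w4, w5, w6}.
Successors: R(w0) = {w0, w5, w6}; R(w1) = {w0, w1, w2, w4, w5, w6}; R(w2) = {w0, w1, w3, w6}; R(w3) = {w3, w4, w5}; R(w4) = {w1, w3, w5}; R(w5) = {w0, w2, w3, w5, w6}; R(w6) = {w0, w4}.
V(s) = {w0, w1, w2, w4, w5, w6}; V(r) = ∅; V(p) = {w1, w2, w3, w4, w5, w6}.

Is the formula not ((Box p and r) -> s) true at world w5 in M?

No

At w5: (Box p and r) -> s is true, so not ((Box p and r) -> s) is false.
  At w5: Box p and r is false, s is true, so (Box p and r) -> s is true.
    At w5: Box p is false, r is false, so Box p and r is false.
      At w5: Box p requires p at every successor {w0, w2, w3, w5, w6}.
        p fails at w0, so Box p is false at w5.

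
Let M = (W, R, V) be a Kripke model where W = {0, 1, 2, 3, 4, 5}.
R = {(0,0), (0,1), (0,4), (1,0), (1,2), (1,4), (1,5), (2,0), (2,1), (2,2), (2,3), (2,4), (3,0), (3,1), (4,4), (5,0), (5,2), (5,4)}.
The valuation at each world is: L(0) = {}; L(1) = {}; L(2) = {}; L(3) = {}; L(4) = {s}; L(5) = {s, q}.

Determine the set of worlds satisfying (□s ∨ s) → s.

0, 1, 2, 3, 4, 5

Recall that □ψ holds at a world iff ψ holds at every accessible world, and ◇ψ holds iff ψ holds at some accessible world.
Let φ = (□s ∨ s) → s. Evaluate φ at each world:
  0 (successors {0, 1, 4}): φ is true.
  1 (successors {0, 2, 4, 5}): φ is true.
  2 (successors {0, 1, 2, 3, 4}): φ is true.
  3 (successors {0, 1}): φ is true.
  4 (successors {4}): φ is true.
  5 (successors {0, 2, 4}): φ is true.
For instance, at 0:
  At 0: □s ∨ s is false, s is false, so (□s ∨ s) → s is true.
    At 0: □s is false, s is false, so □s ∨ s is false.
      At 0: □s requires s at every successor {0, 1, 4}.
        s fails at 0, so □s is false at 0.
Satisfying worlds: {0, 1, 2, 3, 4, 5}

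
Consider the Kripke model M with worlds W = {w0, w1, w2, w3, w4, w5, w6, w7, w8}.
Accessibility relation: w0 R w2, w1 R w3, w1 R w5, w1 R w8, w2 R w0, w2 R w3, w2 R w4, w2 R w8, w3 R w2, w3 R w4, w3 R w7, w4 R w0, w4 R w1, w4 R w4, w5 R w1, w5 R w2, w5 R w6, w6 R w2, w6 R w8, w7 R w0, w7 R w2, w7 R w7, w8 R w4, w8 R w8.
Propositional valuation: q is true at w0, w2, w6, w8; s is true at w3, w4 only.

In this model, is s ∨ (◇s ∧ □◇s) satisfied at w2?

At w2: s is false, ◇s ∧ □◇s is false, so s ∨ (◇s ∧ □◇s) is false.
  At w2: ◇s is true, □◇s is false, so ◇s ∧ □◇s is false.
    At w2: ◇s requires s at some successor in {w0, w3, w4, w8}.
      s holds at w3, so ◇s is true at w2.
    At w2: □◇s requires ◇s at every successor {w0, w3, w4, w8}.
      ◇s fails at w0, so □◇s is false at w2.

No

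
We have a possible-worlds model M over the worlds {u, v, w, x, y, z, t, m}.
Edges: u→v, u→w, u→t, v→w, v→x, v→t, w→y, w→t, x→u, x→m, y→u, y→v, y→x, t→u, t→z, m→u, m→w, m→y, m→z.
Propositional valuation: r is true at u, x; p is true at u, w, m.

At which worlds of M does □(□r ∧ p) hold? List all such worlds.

z

Recall that □ψ holds at a world iff ψ holds at every accessible world, and ◇ψ holds iff ψ holds at some accessible world.
Let φ = □(□r ∧ p). Evaluate φ at each world:
  u (successors {v, w, t}): φ is false.
  v (successors {w, x, t}): φ is false.
  w (successors {y, t}): φ is false.
  x (successors {u, m}): φ is false.
  y (successors {u, v, x}): φ is false.
  z (successors ∅): φ is true.
  t (successors {u, z}): φ is false.
  m (successors {u, w, y, z}): φ is false.
For instance, at v:
  At v: □(□r ∧ p) requires □r ∧ p at every successor {w, x, t}.
    □r ∧ p fails at w, so □(□r ∧ p) is false at v.
      At w: □r is false, p is true, so □r ∧ p is false.
Satisfying worlds: {z}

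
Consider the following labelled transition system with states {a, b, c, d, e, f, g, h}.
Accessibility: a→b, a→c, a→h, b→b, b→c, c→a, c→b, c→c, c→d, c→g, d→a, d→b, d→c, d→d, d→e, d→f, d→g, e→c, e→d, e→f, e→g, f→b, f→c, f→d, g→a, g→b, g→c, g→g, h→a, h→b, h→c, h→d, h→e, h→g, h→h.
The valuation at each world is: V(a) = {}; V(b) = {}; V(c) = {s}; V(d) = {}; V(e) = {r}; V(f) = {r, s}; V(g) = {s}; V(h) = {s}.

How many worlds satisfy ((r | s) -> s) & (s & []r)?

Recall that []ψ holds at a world iff ψ holds at every accessible world, and <>ψ holds iff ψ holds at some accessible world.
Let φ = ((r | s) -> s) & (s & []r). Evaluate φ at each world:
  a (successors {b, c, h}): φ is false.
  b (successors {b, c}): φ is false.
  c (successors {a, b, c, d, g}): φ is false.
  d (successors {a, b, c, d, e, f, g}): φ is false.
  e (successors {c, d, f, g}): φ is false.
  f (successors {b, c, d}): φ is false.
  g (successors {a, b, c, g}): φ is false.
  h (successors {a, b, c, d, e, g, h}): φ is false.
For instance, at e:
  At e: (r | s) -> s is false, s & []r is false, so ((r | s) -> s) & (s & []r) is false.
    At e: s is false, []r is false, so s & []r is false.
      At e: []r requires r at every successor {c, d, f, g}.
        r fails at c, so []r is false at e.
Satisfying worlds: none.

0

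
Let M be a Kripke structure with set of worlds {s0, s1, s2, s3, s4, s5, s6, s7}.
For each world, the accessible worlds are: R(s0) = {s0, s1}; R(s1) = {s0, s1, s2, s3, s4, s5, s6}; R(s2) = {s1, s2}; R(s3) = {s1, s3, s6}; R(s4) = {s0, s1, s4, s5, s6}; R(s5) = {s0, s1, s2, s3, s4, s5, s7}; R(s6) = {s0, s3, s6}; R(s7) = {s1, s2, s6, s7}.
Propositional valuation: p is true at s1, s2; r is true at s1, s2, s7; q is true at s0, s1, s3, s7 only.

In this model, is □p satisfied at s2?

Yes

At s2: □p requires p at every successor {s1, s2}.
  At s1: p is true.
  At s2: p is true.
So □p is true at s2.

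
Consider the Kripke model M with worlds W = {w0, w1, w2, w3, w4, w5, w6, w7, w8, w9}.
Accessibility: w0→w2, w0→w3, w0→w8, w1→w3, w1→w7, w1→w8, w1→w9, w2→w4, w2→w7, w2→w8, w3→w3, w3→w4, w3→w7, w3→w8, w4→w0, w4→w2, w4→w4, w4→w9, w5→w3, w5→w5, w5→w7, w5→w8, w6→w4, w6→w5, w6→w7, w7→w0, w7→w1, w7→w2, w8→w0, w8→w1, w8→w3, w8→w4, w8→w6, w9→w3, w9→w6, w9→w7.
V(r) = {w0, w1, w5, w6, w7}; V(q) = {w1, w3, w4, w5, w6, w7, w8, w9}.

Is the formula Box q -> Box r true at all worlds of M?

No

Let φ = Box q -> Box r. Evaluate φ at each world:
  w0 (successors {w2, w3, w8}): φ is true.
  w1 (successors {w3, w7, w8, w9}): φ is false.
  w2 (successors {w4, w7, w8}): φ is false.
  w3 (successors {w3, w4, w7, w8}): φ is false.
  w4 (successors {w0, w2, w4, w9}): φ is true.
  w5 (successors {w3, w5, w7, w8}): φ is false.
  w6 (successors {w4, w5, w7}): φ is false.
  w7 (successors {w0, w1, w2}): φ is true.
  w8 (successors {w0, w1, w3, w4, w6}): φ is true.
  w9 (successors {w3, w6, w7}): φ is false.
Detail at w1 (counterexample):
  At w1: Box q is true, Box r is false, so Box q -> Box r is false.
    At w1: Box q requires q at every successor {w3, w7, w8, w9}.
      At w3: q is true.
      At w7: q is true.
      At w8: q is true.
      At w9: q is true.
    So Box q is true at w1.
    At w1: Box r requires r at every successor {w3, w7, w8, w9}.
      r fails at w3, so Box r is false at w1.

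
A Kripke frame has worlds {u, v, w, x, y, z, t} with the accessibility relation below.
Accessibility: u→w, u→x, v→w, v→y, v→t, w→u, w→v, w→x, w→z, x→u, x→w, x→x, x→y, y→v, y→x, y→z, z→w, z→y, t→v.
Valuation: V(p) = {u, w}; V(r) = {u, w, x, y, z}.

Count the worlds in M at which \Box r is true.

Let φ = \Box r. Evaluate φ at each world:
  u (successors {w, x}): φ is true.
  v (successors {w, y, t}): φ is false.
  w (successors {u, v, x, z}): φ is false.
  x (successors {u, w, x, y}): φ is true.
  y (successors {v, x, z}): φ is false.
  z (successors {w, y}): φ is true.
  t (successors {v}): φ is false.
For instance, at v:
  At v: \Box r requires r at every successor {w, y, t}.
    r fails at t, so \Box r is false at v.
Satisfying worlds: {u, x, z}

3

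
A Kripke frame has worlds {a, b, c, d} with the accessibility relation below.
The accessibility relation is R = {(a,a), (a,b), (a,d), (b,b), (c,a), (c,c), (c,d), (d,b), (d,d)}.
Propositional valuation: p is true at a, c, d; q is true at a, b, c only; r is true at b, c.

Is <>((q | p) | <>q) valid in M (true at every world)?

Let φ = <>((q | p) | <>q). Evaluate φ at each world:
  a (successors {a, b, d}): φ is true.
  b (successors {b}): φ is true.
  c (successors {a, c, d}): φ is true.
  d (successors {b, d}): φ is true.
For instance, at c:
  At c: <>((q | p) | <>q) requires (q | p) | <>q at some successor in {a, c, d}.
    (q | p) | <>q holds at a, so <>((q | p) | <>q) is true at c.
      At a: q | p is true, <>q is true, so (q | p) | <>q is true.

Yes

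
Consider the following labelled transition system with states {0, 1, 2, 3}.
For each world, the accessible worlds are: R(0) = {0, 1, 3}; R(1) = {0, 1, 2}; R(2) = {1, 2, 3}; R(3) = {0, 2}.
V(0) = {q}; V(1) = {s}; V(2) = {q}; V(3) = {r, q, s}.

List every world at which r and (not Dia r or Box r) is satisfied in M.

Let φ = r and (not Dia r or Box r). Evaluate φ at each world:
  0 (successors {0, 1, 3}): φ is false.
  1 (successors {0, 1, 2}): φ is false.
  2 (successors {1, 2, 3}): φ is false.
  3 (successors {0, 2}): φ is true.
For instance, at 3:
  At 3: r is true, not Dia r or Box r is true, so r and (not Dia r or Box r) is true.
    At 3: not Dia r is true, Box r is false, so not Dia r or Box r is true.
      At 3: Dia r is false, so not Dia r is true.
      At 3: Box r requires r at every successor {0, 2}.
        r fails at 0, so Box r is false at 3.
Satisfying worlds: {3}

3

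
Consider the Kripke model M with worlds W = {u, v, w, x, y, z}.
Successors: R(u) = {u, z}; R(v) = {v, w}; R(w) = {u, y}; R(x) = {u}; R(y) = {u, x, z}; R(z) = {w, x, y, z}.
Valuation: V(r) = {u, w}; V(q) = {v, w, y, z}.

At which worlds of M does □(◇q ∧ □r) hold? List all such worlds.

Recall that □ψ holds at a world iff ψ holds at every accessible world, and ◇ψ holds iff ψ holds at some accessible world.
Let φ = □(◇q ∧ □r). Evaluate φ at each world:
  u (successors {u, z}): φ is false.
  v (successors {v, w}): φ is false.
  w (successors {u, y}): φ is false.
  x (successors {u}): φ is false.
  y (successors {u, x, z}): φ is false.
  z (successors {w, x, y, z}): φ is false.
For instance, at y:
  At y: □(◇q ∧ □r) requires ◇q ∧ □r at every successor {u, x, z}.
    ◇q ∧ □r fails at u, so □(◇q ∧ □r) is false at y.
      At u: ◇q is true, □r is false, so ◇q ∧ □r is false.
Satisfying worlds: none.

none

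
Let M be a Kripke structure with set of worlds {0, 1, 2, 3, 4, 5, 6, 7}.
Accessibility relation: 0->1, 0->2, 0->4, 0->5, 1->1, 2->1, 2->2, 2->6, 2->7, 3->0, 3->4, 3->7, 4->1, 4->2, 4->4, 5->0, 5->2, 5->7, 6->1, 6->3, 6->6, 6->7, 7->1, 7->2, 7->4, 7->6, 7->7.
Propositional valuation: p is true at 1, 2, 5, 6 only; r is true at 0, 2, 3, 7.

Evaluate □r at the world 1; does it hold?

At 1: □r requires r at every successor {1}.
  r fails at 1, so □r is false at 1.

No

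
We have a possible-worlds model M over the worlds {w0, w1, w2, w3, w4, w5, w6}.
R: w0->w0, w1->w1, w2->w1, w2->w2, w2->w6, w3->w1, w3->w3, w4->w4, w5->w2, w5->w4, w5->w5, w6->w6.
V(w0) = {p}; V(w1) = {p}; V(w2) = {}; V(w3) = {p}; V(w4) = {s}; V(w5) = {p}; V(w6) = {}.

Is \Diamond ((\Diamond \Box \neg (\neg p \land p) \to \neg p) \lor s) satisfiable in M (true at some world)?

Let φ = \Diamond ((\Diamond \Box \neg (\neg p \land p) \to \neg p) \lor s). Evaluate φ at each world:
  w0 (successors {w0}): φ is false.
  w1 (successors {w1}): φ is false.
  w2 (successors {w1, w2, w6}): φ is true.
  w3 (successors {w1, w3}): φ is false.
  w4 (successors {w4}): φ is true.
  w5 (successors {w2, w4, w5}): φ is true.
  w6 (successors {w6}): φ is true.
Detail at w2 (witness):
  At w2: \Diamond ((\Diamond \Box \neg (\neg p \land p) \to \neg p) \lor s) requires (\Diamond \Box \neg (\neg p \land p) \to \neg p) \lor s at some successor in {w1, w2, w6}.
    (\Diamond \Box \neg (\neg p \land p) \to \neg p) \lor s holds at w2, so \Diamond ((\Diamond \Box \neg (\neg p \land p) \to \neg p) \lor s) is true at w2.
      At w2: \Diamond \Box \neg (\neg p \land p) \to \neg p is true, s is false, so (\Diamond \Box \neg (\neg p \land p) \to \neg p) \lor s is true.

Yes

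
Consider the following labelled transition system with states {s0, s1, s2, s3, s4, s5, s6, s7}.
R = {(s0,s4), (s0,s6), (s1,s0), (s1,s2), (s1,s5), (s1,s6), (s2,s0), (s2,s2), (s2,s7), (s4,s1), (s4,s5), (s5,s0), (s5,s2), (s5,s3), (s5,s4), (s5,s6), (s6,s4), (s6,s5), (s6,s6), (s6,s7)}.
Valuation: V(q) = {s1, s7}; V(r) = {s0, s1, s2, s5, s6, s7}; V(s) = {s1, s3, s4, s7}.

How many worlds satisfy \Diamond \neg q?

6

Recall that \Diamond ψ holds at a world iff ψ holds at some accessible world.
Let φ = \Diamond \neg q. Evaluate φ at each world:
  s0 (successors {s4, s6}): φ is true.
  s1 (successors {s0, s2, s5, s6}): φ is true.
  s2 (successors {s0, s2, s7}): φ is true.
  s3 (successors ∅): φ is false.
  s4 (successors {s1, s5}): φ is true.
  s5 (successors {s0, s2, s3, s4, s6}): φ is true.
  s6 (successors {s4, s5, s6, s7}): φ is true.
  s7 (successors ∅): φ is false.
For instance, at s2:
  At s2: \Diamond \neg q requires \neg q at some successor in {s0, s2, s7}.
    \neg q holds at s0, so \Diamond \neg q is true at s2.
Satisfying worlds: {s0, s1, s2, s4, s5, s6}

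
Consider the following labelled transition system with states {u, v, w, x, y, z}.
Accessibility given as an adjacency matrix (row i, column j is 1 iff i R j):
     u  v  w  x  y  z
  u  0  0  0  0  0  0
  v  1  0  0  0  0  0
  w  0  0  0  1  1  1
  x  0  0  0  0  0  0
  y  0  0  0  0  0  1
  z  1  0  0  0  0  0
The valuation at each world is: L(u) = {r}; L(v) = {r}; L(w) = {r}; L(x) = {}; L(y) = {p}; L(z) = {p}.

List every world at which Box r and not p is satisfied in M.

Recall that Box ψ holds at a world iff ψ holds at every accessible world, and Dia ψ holds iff ψ holds at some accessible world.
Let φ = Box r and not p. Evaluate φ at each world:
  u (successors ∅): φ is true.
  v (successors {u}): φ is true.
  w (successors {x, y, z}): φ is false.
  x (successors ∅): φ is true.
  y (successors {z}): φ is false.
  z (successors {u}): φ is false.
For instance, at w:
  At w: Box r is false, not p is true, so Box r and not p is false.
    At w: Box r requires r at every successor {x, y, z}.
      r fails at x, so Box r is false at w.
Satisfying worlds: {u, v, x}

u, v, x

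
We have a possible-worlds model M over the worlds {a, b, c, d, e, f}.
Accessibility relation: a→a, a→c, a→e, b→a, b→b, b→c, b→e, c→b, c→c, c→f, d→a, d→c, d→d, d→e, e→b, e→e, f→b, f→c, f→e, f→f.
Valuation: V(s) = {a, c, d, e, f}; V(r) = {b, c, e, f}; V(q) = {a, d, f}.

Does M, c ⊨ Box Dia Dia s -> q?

At c: Box Dia Dia s is true, q is false, so Box Dia Dia s -> q is false.
  At c: Box Dia Dia s requires Dia Dia s at every successor {b, c, f}.
      At b: Dia Dia s requires Dia s at some successor in {a, b, c, e}.
        Dia s holds at a, so Dia Dia s is true at b.
      At c: Dia Dia s requires Dia s at some successor in {b, c, f}.
        Dia s holds at b, so Dia Dia s is true at c.
      At f: Dia Dia s requires Dia s at some successor in {b, c, e, f}.
        Dia s holds at b, so Dia Dia s is true at f.
  So Box Dia Dia s is true at c.

No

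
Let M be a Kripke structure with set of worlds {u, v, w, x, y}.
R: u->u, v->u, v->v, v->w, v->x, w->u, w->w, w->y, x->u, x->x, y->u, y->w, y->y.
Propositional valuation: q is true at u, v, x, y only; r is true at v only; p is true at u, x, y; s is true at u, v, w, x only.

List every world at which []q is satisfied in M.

Let φ = []q. Evaluate φ at each world:
  u (successors {u}): φ is true.
  v (successors {u, v, w, x}): φ is false.
  w (successors {u, w, y}): φ is false.
  x (successors {u, x}): φ is true.
  y (successors {u, w, y}): φ is false.
For instance, at y:
  At y: []q requires q at every successor {u, w, y}.
    q fails at w, so []q is false at y.
Satisfying worlds: {u, x}

u, x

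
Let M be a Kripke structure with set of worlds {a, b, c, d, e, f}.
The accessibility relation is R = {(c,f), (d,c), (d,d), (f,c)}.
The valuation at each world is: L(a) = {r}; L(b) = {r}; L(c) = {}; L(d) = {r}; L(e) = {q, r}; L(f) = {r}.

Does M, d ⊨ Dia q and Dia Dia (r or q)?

At d: Dia q is false, Dia Dia (r or q) is true, so Dia q and Dia Dia (r or q) is false.
  At d: Dia q requires q at some successor in {c, d}.
    At c: q is false.
    At d: q is false.
  So Dia q is false at d.
  At d: Dia Dia (r or q) requires Dia (r or q) at some successor in {c, d}.
    Dia (r or q) holds at c, so Dia Dia (r or q) is true at d.
      At c: Dia (r or q) requires r or q at some successor in {f}.
        r or q holds at f, so Dia (r or q) is true at c.

No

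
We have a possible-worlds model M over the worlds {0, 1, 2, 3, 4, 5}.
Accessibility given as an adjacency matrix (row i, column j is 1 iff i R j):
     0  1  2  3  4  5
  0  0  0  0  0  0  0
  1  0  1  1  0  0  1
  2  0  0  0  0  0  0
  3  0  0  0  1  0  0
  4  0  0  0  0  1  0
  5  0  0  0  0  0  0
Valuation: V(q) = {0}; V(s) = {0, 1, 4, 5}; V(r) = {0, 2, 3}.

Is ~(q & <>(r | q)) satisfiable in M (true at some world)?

Let φ = ~(q & <>(r | q)). Evaluate φ at each world:
  0 (successors ∅): φ is true.
  1 (successors {1, 2, 5}): φ is true.
  2 (successors ∅): φ is true.
  3 (successors {3}): φ is true.
  4 (successors {4}): φ is true.
  5 (successors ∅): φ is true.
Detail at 0 (witness):
  At 0: q & <>(r | q) is false, so ~(q & <>(r | q)) is true.
    At 0: q is true, <>(r | q) is false, so q & <>(r | q) is false.
      At 0: no accessible worlds, so <>(r | q) is false.

Yes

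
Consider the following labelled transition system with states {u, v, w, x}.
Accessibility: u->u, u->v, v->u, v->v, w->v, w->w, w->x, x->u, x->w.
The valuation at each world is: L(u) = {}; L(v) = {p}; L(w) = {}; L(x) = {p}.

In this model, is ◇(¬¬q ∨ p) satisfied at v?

At v: ◇(¬¬q ∨ p) requires ¬¬q ∨ p at some successor in {u, v}.
  ¬¬q ∨ p holds at v, so ◇(¬¬q ∨ p) is true at v.

Yes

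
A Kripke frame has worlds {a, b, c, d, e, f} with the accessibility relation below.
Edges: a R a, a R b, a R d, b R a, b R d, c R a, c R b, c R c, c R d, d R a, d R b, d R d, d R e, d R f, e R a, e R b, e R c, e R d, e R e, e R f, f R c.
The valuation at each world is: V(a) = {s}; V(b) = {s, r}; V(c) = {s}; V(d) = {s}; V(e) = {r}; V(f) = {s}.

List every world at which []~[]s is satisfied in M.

none

Let φ = []~[]s. Evaluate φ at each world:
  a (successors {a, b, d}): φ is false.
  b (successors {a, d}): φ is false.
  c (successors {a, b, c, d}): φ is false.
  d (successors {a, b, d, e, f}): φ is false.
  e (successors {a, b, c, d, e, f}): φ is false.
  f (successors {c}): φ is false.
For instance, at a:
  At a: []~[]s requires ~[]s at every successor {a, b, d}.
    ~[]s fails at a, so []~[]s is false at a.
      At a: []s is true, so ~[]s is false.
Satisfying worlds: none.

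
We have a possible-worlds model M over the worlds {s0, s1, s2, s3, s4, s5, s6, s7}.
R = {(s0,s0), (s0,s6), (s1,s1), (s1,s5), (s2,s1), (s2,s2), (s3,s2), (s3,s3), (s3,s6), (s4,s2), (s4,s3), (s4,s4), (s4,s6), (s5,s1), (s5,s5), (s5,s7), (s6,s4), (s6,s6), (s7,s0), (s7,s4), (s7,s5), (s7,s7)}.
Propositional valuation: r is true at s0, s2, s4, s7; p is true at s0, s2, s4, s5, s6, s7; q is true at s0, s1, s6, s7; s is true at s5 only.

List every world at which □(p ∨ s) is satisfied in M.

Recall that □ψ holds at a world iff ψ holds at every accessible world, and ◇ψ holds iff ψ holds at some accessible world.
Let φ = □(p ∨ s). Evaluate φ at each world:
  s0 (successors {s0, s6}): φ is true.
  s1 (successors {s1, s5}): φ is false.
  s2 (successors {s1, s2}): φ is false.
  s3 (successors {s2, s3, s6}): φ is false.
  s4 (successors {s2, s3, s4, s6}): φ is false.
  s5 (successors {s1, s5, s7}): φ is false.
  s6 (successors {s4, s6}): φ is true.
  s7 (successors {s0, s4, s5, s7}): φ is true.
For instance, at s7:
  At s7: □(p ∨ s) requires p ∨ s at every successor {s0, s4, s5, s7}.
    At s0: p ∨ s is true.
    At s4: p ∨ s is true.
    At s5: p ∨ s is true.
    At s7: p ∨ s is true.
  So □(p ∨ s) is true at s7.
Satisfying worlds: {s0, s6, s7}

s0, s6, s7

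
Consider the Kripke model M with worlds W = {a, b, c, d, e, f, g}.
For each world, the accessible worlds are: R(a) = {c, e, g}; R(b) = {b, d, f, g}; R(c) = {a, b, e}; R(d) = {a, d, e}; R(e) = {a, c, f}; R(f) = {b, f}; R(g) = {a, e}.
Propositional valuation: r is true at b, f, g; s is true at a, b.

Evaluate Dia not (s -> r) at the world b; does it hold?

No

At b: Dia not (s -> r) requires not (s -> r) at some successor in {b, d, f, g}.
  At b: not (s -> r) is false.
  At d: not (s -> r) is false.
  At f: not (s -> r) is false.
  At g: not (s -> r) is false.
So Dia not (s -> r) is false at b.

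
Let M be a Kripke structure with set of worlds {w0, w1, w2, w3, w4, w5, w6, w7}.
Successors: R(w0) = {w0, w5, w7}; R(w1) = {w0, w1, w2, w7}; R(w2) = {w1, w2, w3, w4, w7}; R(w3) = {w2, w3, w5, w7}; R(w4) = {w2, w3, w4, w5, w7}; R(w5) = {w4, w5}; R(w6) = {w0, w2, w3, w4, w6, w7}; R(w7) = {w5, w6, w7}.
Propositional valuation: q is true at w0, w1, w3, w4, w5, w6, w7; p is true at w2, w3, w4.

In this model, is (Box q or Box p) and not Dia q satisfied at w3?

No

At w3: Box q or Box p is false, not Dia q is false, so (Box q or Box p) and not Dia q is false.
  At w3: Box q is false, Box p is false, so Box q or Box p is false.
    At w3: Box q requires q at every successor {w2, w3, w5, w7}.
      q fails at w2, so Box q is false at w3.
    At w3: Box p requires p at every successor {w2, w3, w5, w7}.
      p fails at w5, so Box p is false at w3.
  At w3: Dia q is true, so not Dia q is false.
    At w3: Dia q requires q at some successor in {w2, w3, w5, w7}.
      q holds at w3, so Dia q is true at w3.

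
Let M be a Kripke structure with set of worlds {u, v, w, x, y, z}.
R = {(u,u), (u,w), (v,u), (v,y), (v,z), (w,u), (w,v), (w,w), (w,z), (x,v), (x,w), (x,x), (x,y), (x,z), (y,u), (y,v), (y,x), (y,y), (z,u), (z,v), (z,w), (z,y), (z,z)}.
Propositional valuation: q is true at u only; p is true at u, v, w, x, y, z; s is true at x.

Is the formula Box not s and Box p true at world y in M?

No

At y: Box not s is false, Box p is true, so Box not s and Box p is false.
  At y: Box not s requires not s at every successor {u, v, x, y}.
    not s fails at x, so Box not s is false at y.
  At y: Box p requires p at every successor {u, v, x, y}.
    At u: p is true.
    At v: p is true.
    At x: p is true.
    At y: p is true.
  So Box p is true at y.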